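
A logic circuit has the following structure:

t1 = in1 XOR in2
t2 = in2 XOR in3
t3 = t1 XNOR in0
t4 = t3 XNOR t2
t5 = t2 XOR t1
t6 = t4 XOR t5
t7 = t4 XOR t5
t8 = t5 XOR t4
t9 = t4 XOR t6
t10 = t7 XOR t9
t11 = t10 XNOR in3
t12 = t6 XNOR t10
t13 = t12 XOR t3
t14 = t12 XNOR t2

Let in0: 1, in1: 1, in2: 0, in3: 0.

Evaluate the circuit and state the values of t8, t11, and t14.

t1 = in1 XOR in2 = 1 XOR 0 = 1
t2 = in2 XOR in3 = 0 XOR 0 = 0
t3 = t1 XNOR in0 = 1 XNOR 1 = 1
t4 = t3 XNOR t2 = 1 XNOR 0 = 0
t5 = t2 XOR t1 = 0 XOR 1 = 1
t6 = t4 XOR t5 = 0 XOR 1 = 1
t7 = t4 XOR t5 = 0 XOR 1 = 1
t8 = t5 XOR t4 = 1 XOR 0 = 1
t9 = t4 XOR t6 = 0 XOR 1 = 1
t10 = t7 XOR t9 = 1 XOR 1 = 0
t11 = t10 XNOR in3 = 0 XNOR 0 = 1
t12 = t6 XNOR t10 = 1 XNOR 0 = 0
t14 = t12 XNOR t2 = 0 XNOR 0 = 1

t8 = 1; t11 = 1; t14 = 1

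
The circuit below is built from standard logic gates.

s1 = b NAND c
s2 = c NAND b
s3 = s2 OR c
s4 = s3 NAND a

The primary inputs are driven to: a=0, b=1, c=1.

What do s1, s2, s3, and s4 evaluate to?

s1 = b NAND c = 1 NAND 1 = 0
s2 = c NAND b = 1 NAND 1 = 0
s3 = s2 OR c = 0 OR 1 = 1
s4 = s3 NAND a = 1 NAND 0 = 1

s1 = 0; s2 = 0; s3 = 1; s4 = 1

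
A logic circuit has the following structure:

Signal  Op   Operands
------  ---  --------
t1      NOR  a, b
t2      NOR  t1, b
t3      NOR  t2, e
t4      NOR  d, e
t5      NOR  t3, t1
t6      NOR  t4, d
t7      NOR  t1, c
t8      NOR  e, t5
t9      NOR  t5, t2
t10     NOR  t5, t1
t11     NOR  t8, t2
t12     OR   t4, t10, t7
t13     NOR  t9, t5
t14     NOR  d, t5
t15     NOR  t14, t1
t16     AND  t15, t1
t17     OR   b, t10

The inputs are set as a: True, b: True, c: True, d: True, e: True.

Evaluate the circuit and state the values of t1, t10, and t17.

t1 = False, t10 = False, t17 = True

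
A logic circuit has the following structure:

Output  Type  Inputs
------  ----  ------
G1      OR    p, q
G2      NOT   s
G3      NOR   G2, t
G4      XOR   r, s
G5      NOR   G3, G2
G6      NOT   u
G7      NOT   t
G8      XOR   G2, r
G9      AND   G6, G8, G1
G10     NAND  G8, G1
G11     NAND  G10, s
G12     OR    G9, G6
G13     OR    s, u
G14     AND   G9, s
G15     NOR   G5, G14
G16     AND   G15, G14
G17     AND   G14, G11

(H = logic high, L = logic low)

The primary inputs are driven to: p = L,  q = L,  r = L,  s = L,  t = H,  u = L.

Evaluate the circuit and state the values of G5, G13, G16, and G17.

G1 = p OR q = L OR L = L
G2 = NOT s = NOT L = H
G3 = G2 NOR t = H NOR H = L
G5 = G3 NOR G2 = L NOR H = L
G6 = NOT u = NOT L = H
G8 = G2 XOR r = H XOR L = H
G9 = G6 AND G8 AND G1 = H AND H AND L = L
G10 = G8 NAND G1 = H NAND L = H
G11 = G10 NAND s = H NAND L = H
G13 = s OR u = L OR L = L
G14 = G9 AND s = L AND L = L
G15 = G5 NOR G14 = L NOR L = H
G16 = G15 AND G14 = H AND L = L
G17 = G14 AND G11 = L AND H = L

G5 = L; G13 = L; G16 = L; G17 = L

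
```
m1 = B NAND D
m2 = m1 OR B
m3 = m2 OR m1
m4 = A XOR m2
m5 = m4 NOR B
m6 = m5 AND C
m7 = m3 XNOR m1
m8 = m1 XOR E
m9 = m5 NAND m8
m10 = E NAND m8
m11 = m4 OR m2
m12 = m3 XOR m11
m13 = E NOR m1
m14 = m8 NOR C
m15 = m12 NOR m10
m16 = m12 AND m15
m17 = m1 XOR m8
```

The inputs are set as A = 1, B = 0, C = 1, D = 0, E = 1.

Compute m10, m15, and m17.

m1 = B NAND D = 0 NAND 0 = 1
m2 = m1 OR B = 1 OR 0 = 1
m3 = m2 OR m1 = 1 OR 1 = 1
m4 = A XOR m2 = 1 XOR 1 = 0
m8 = m1 XOR E = 1 XOR 1 = 0
m10 = E NAND m8 = 1 NAND 0 = 1
m11 = m4 OR m2 = 0 OR 1 = 1
m12 = m3 XOR m11 = 1 XOR 1 = 0
m15 = m12 NOR m10 = 0 NOR 1 = 0
m17 = m1 XOR m8 = 1 XOR 0 = 1

m10 = 1  m15 = 0  m17 = 1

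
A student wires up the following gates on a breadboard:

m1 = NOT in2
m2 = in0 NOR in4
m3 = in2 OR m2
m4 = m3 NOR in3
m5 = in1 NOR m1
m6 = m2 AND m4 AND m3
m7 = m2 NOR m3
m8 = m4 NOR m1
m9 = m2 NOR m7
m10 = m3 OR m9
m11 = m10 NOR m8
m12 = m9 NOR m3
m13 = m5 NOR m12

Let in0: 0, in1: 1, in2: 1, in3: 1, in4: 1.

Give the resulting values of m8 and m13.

m8 = 1, m13 = 1

m1 = NOT in2 = NOT 1 = 0
m2 = in0 NOR in4 = 0 NOR 1 = 0
m3 = in2 OR m2 = 1 OR 0 = 1
m4 = m3 NOR in3 = 1 NOR 1 = 0
m5 = in1 NOR m1 = 1 NOR 0 = 0
m7 = m2 NOR m3 = 0 NOR 1 = 0
m8 = m4 NOR m1 = 0 NOR 0 = 1
m9 = m2 NOR m7 = 0 NOR 0 = 1
m12 = m9 NOR m3 = 1 NOR 1 = 0
m13 = m5 NOR m12 = 0 NOR 0 = 1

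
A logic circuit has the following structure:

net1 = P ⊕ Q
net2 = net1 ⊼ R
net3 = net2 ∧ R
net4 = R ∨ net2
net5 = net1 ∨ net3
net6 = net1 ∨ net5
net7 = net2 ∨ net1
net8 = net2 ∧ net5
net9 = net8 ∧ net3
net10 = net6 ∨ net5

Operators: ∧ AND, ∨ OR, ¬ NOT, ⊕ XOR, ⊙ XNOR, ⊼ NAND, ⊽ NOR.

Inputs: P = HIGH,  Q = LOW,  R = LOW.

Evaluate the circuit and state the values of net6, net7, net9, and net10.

net1 = P XOR Q = HIGH XOR LOW = HIGH
net2 = net1 NAND R = HIGH NAND LOW = HIGH
net3 = net2 AND R = HIGH AND LOW = LOW
net5 = net1 OR net3 = HIGH OR LOW = HIGH
net6 = net1 OR net5 = HIGH OR HIGH = HIGH
net7 = net2 OR net1 = HIGH OR HIGH = HIGH
net8 = net2 AND net5 = HIGH AND HIGH = HIGH
net9 = net8 AND net3 = HIGH AND LOW = LOW
net10 = net6 OR net5 = HIGH OR HIGH = HIGH

net6 = HIGH, net7 = HIGH, net9 = LOW, net10 = HIGH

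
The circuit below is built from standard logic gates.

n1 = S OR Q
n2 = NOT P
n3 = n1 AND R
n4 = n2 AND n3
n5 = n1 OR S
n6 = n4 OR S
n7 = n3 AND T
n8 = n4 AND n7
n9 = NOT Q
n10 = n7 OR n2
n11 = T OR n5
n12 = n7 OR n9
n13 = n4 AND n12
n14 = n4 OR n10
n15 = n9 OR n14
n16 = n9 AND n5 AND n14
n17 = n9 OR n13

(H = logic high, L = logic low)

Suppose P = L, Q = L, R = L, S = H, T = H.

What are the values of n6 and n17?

n6 = H, n17 = H

n1 = S OR Q = H OR L = H
n2 = NOT P = NOT L = H
n3 = n1 AND R = H AND L = L
n4 = n2 AND n3 = H AND L = L
n6 = n4 OR S = L OR H = H
n7 = n3 AND T = L AND H = L
n9 = NOT Q = NOT L = H
n12 = n7 OR n9 = L OR H = H
n13 = n4 AND n12 = L AND H = L
n17 = n9 OR n13 = H OR L = H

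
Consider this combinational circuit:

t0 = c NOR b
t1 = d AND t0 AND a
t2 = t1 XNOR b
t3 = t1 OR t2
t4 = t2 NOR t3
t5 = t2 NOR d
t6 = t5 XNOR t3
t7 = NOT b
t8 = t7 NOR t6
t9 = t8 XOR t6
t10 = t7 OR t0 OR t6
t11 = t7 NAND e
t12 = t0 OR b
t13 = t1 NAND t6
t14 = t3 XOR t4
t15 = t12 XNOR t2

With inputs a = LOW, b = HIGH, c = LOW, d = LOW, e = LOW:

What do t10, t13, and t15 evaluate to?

t0 = c NOR b = LOW NOR HIGH = LOW
t1 = d AND t0 AND a = LOW AND LOW AND LOW = LOW
t2 = t1 XNOR b = LOW XNOR HIGH = LOW
t3 = t1 OR t2 = LOW OR LOW = LOW
t5 = t2 NOR d = LOW NOR LOW = HIGH
t6 = t5 XNOR t3 = HIGH XNOR LOW = LOW
t7 = NOT b = NOT HIGH = LOW
t10 = t7 OR t0 OR t6 = LOW OR LOW OR LOW = LOW
t12 = t0 OR b = LOW OR HIGH = HIGH
t13 = t1 NAND t6 = LOW NAND LOW = HIGH
t15 = t12 XNOR t2 = HIGH XNOR LOW = LOW

t10 = LOW  t13 = HIGH  t15 = LOW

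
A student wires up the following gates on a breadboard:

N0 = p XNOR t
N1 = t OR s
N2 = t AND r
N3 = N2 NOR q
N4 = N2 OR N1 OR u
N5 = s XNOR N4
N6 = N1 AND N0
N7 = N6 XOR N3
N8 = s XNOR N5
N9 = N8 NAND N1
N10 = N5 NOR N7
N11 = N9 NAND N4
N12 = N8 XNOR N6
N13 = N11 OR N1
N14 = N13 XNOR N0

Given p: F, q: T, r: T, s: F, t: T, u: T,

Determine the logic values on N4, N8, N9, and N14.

N4 = T, N8 = T, N9 = F, N14 = F

N0 = p XNOR t = F XNOR T = F
N1 = t OR s = T OR F = T
N2 = t AND r = T AND T = T
N4 = N2 OR N1 OR u = T OR T OR T = T
N5 = s XNOR N4 = F XNOR T = F
N8 = s XNOR N5 = F XNOR F = T
N9 = N8 NAND N1 = T NAND T = F
N11 = N9 NAND N4 = F NAND T = T
N13 = N11 OR N1 = T OR T = T
N14 = N13 XNOR N0 = T XNOR F = F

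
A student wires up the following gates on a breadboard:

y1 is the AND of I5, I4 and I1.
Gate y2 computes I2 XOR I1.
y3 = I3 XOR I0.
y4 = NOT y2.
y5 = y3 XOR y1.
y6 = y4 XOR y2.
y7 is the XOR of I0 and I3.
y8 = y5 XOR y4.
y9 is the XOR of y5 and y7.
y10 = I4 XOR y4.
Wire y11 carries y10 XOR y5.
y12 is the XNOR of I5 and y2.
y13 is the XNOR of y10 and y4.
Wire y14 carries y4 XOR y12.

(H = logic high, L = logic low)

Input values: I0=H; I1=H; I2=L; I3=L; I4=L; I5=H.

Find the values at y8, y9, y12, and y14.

y1 = I5 AND I4 AND I1 = H AND L AND H = L
y2 = I2 XOR I1 = L XOR H = H
y3 = I3 XOR I0 = L XOR H = H
y4 = NOT y2 = NOT H = L
y5 = y3 XOR y1 = H XOR L = H
y7 = I0 XOR I3 = H XOR L = H
y8 = y5 XOR y4 = H XOR L = H
y9 = y5 XOR y7 = H XOR H = L
y12 = I5 XNOR y2 = H XNOR H = H
y14 = y4 XOR y12 = L XOR H = H

y8 = H  y9 = L  y12 = H  y14 = H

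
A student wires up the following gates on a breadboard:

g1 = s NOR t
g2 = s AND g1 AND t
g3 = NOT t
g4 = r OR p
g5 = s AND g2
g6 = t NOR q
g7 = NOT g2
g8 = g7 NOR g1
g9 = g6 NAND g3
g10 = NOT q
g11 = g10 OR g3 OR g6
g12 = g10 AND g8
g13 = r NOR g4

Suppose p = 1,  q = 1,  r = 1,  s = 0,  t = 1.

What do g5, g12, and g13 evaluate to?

g1 = s NOR t = 0 NOR 1 = 0
g2 = s AND g1 AND t = 0 AND 0 AND 1 = 0
g4 = r OR p = 1 OR 1 = 1
g5 = s AND g2 = 0 AND 0 = 0
g7 = NOT g2 = NOT 0 = 1
g8 = g7 NOR g1 = 1 NOR 0 = 0
g10 = NOT q = NOT 1 = 0
g12 = g10 AND g8 = 0 AND 0 = 0
g13 = r NOR g4 = 1 NOR 1 = 0

g5 = 0, g12 = 0, g13 = 0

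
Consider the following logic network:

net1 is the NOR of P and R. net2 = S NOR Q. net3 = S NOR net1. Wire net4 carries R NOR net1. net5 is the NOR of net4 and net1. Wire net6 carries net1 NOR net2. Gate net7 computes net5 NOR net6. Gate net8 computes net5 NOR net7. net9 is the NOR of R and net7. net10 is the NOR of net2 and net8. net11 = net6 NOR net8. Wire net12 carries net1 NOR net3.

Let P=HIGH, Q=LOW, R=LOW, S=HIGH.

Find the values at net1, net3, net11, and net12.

net1 = LOW; net3 = LOW; net11 = LOW; net12 = HIGH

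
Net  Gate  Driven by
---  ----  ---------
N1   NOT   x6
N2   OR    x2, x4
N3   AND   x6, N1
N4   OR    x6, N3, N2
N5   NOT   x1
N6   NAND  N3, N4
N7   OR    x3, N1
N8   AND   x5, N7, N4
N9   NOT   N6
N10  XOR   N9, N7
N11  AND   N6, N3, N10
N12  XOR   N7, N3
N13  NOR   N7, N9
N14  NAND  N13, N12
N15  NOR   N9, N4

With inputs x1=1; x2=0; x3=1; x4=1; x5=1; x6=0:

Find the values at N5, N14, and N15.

N5 = 0, N14 = 1, N15 = 0

N1 = NOT x6 = NOT 0 = 1
N2 = x2 OR x4 = 0 OR 1 = 1
N3 = x6 AND N1 = 0 AND 1 = 0
N4 = x6 OR N3 OR N2 = 0 OR 0 OR 1 = 1
N5 = NOT x1 = NOT 1 = 0
N6 = N3 NAND N4 = 0 NAND 1 = 1
N7 = x3 OR N1 = 1 OR 1 = 1
N9 = NOT N6 = NOT 1 = 0
N12 = N7 XOR N3 = 1 XOR 0 = 1
N13 = N7 NOR N9 = 1 NOR 0 = 0
N14 = N13 NAND N12 = 0 NAND 1 = 1
N15 = N9 NOR N4 = 0 NOR 1 = 0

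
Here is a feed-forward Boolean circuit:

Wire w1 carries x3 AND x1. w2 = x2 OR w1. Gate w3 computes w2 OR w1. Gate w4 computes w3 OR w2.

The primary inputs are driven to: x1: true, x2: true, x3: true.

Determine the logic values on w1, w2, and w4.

w1 = true, w2 = true, w4 = true

w1 = x3 AND x1 = true AND true = true
w2 = x2 OR w1 = true OR true = true
w3 = w2 OR w1 = true OR true = true
w4 = w3 OR w2 = true OR true = true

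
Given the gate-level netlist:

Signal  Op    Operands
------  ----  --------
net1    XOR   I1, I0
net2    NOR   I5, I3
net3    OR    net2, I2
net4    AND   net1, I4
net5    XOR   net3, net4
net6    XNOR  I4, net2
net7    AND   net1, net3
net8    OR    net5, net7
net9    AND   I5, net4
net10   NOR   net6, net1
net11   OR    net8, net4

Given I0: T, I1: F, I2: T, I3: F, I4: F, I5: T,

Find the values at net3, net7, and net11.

net1 = I1 XOR I0 = F XOR T = T
net2 = I5 NOR I3 = T NOR F = F
net3 = net2 OR I2 = F OR T = T
net4 = net1 AND I4 = T AND F = F
net5 = net3 XOR net4 = T XOR F = T
net7 = net1 AND net3 = T AND T = T
net8 = net5 OR net7 = T OR T = T
net11 = net8 OR net4 = T OR F = T

net3 = T; net7 = T; net11 = T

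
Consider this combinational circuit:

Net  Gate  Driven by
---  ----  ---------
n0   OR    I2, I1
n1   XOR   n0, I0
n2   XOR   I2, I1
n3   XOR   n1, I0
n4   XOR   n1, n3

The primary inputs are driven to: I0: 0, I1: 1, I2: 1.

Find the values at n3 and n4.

n0 = I2 OR I1 = 1 OR 1 = 1
n1 = n0 XOR I0 = 1 XOR 0 = 1
n3 = n1 XOR I0 = 1 XOR 0 = 1
n4 = n1 XOR n3 = 1 XOR 1 = 0

n3 = 1, n4 = 0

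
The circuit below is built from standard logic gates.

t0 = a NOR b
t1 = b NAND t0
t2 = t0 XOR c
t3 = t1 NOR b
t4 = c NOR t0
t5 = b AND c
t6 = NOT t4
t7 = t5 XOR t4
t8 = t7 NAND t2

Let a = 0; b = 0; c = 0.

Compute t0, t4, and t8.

t0 = a NOR b = 0 NOR 0 = 1
t2 = t0 XOR c = 1 XOR 0 = 1
t4 = c NOR t0 = 0 NOR 1 = 0
t5 = b AND c = 0 AND 0 = 0
t7 = t5 XOR t4 = 0 XOR 0 = 0
t8 = t7 NAND t2 = 0 NAND 1 = 1

t0 = 1, t4 = 0, t8 = 1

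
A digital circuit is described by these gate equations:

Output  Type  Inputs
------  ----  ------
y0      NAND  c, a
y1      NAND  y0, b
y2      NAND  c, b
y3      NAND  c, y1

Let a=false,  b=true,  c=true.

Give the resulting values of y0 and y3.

y0 = true; y3 = true

y0 = c NAND a = true NAND false = true
y1 = y0 NAND b = true NAND true = false
y3 = c NAND y1 = true NAND false = true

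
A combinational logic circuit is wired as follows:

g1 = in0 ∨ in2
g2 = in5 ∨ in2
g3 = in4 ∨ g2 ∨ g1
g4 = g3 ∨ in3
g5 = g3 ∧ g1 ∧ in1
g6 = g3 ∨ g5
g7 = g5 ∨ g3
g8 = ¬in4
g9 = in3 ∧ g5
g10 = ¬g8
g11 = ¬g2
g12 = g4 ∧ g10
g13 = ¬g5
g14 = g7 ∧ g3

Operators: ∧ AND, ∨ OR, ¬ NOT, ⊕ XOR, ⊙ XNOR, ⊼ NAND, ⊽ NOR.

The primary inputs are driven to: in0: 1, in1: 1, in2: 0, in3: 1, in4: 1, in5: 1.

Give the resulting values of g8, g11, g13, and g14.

g1 = in0 OR in2 = 1 OR 0 = 1
g2 = in5 OR in2 = 1 OR 0 = 1
g3 = in4 OR g2 OR g1 = 1 OR 1 OR 1 = 1
g5 = g3 AND g1 AND in1 = 1 AND 1 AND 1 = 1
g7 = g5 OR g3 = 1 OR 1 = 1
g8 = NOT in4 = NOT 1 = 0
g11 = NOT g2 = NOT 1 = 0
g13 = NOT g5 = NOT 1 = 0
g14 = g7 AND g3 = 1 AND 1 = 1

g8 = 0  g11 = 0  g13 = 0  g14 = 1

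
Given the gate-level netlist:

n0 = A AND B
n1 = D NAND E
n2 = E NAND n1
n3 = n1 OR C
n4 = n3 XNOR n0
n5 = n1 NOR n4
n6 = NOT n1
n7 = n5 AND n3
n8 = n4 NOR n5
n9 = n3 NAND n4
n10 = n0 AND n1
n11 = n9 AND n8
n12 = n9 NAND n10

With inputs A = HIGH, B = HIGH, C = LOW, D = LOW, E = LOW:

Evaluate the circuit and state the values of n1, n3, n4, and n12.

n1 = HIGH, n3 = HIGH, n4 = HIGH, n12 = HIGH

n0 = A AND B = HIGH AND HIGH = HIGH
n1 = D NAND E = LOW NAND LOW = HIGH
n3 = n1 OR C = HIGH OR LOW = HIGH
n4 = n3 XNOR n0 = HIGH XNOR HIGH = HIGH
n9 = n3 NAND n4 = HIGH NAND HIGH = LOW
n10 = n0 AND n1 = HIGH AND HIGH = HIGH
n12 = n9 NAND n10 = LOW NAND HIGH = HIGH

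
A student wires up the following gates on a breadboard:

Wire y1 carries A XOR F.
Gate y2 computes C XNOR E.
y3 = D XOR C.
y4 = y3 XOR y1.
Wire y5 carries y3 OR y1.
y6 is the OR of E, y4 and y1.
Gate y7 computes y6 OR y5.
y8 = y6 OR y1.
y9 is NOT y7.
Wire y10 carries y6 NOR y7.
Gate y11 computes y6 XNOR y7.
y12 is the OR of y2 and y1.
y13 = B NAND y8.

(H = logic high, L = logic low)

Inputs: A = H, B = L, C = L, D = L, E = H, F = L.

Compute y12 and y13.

y12 = H, y13 = H

y1 = A XOR F = H XOR L = H
y2 = C XNOR E = L XNOR H = L
y3 = D XOR C = L XOR L = L
y4 = y3 XOR y1 = L XOR H = H
y6 = E OR y4 OR y1 = H OR H OR H = H
y8 = y6 OR y1 = H OR H = H
y12 = y2 OR y1 = L OR H = H
y13 = B NAND y8 = L NAND H = H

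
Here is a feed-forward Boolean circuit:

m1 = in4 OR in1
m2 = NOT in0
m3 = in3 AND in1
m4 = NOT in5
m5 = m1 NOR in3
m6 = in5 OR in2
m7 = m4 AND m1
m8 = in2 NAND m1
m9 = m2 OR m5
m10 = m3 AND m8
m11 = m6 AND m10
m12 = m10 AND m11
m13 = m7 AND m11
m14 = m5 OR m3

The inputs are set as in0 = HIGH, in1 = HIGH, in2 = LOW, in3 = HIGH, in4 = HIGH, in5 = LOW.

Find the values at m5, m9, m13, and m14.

m1 = in4 OR in1 = HIGH OR HIGH = HIGH
m2 = NOT in0 = NOT HIGH = LOW
m3 = in3 AND in1 = HIGH AND HIGH = HIGH
m4 = NOT in5 = NOT LOW = HIGH
m5 = m1 NOR in3 = HIGH NOR HIGH = LOW
m6 = in5 OR in2 = LOW OR LOW = LOW
m7 = m4 AND m1 = HIGH AND HIGH = HIGH
m8 = in2 NAND m1 = LOW NAND HIGH = HIGH
m9 = m2 OR m5 = LOW OR LOW = LOW
m10 = m3 AND m8 = HIGH AND HIGH = HIGH
m11 = m6 AND m10 = LOW AND HIGH = LOW
m13 = m7 AND m11 = HIGH AND LOW = LOW
m14 = m5 OR m3 = LOW OR HIGH = HIGH

m5 = LOW, m9 = LOW, m13 = LOW, m14 = HIGH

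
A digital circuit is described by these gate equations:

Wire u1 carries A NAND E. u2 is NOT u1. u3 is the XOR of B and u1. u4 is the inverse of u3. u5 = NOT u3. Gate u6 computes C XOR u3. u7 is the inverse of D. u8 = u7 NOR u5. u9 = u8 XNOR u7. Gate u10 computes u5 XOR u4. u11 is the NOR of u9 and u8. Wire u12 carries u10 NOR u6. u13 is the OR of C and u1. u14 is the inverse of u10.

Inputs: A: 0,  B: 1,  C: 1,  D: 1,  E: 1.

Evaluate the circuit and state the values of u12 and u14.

u12 = 0; u14 = 1

u1 = A NAND E = 0 NAND 1 = 1
u3 = B XOR u1 = 1 XOR 1 = 0
u4 = NOT u3 = NOT 0 = 1
u5 = NOT u3 = NOT 0 = 1
u6 = C XOR u3 = 1 XOR 0 = 1
u10 = u5 XOR u4 = 1 XOR 1 = 0
u12 = u10 NOR u6 = 0 NOR 1 = 0
u14 = NOT u10 = NOT 0 = 1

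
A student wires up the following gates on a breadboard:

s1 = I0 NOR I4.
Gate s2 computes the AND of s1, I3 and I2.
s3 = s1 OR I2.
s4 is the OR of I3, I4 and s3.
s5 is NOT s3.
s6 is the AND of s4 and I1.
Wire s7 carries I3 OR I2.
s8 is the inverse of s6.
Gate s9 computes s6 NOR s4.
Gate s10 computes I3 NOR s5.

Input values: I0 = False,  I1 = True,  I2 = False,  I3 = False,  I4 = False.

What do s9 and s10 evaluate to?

s1 = I0 NOR I4 = False NOR False = True
s3 = s1 OR I2 = True OR False = True
s4 = I3 OR I4 OR s3 = False OR False OR True = True
s5 = NOT s3 = NOT True = False
s6 = s4 AND I1 = True AND True = True
s9 = s6 NOR s4 = True NOR True = False
s10 = I3 NOR s5 = False NOR False = True

s9 = False; s10 = True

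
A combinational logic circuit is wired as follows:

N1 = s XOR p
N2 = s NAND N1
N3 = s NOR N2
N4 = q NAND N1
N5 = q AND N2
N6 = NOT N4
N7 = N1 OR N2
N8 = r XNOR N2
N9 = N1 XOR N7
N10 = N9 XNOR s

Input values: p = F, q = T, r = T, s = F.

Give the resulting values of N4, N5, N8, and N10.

N1 = s XOR p = F XOR F = F
N2 = s NAND N1 = F NAND F = T
N4 = q NAND N1 = T NAND F = T
N5 = q AND N2 = T AND T = T
N7 = N1 OR N2 = F OR T = T
N8 = r XNOR N2 = T XNOR T = T
N9 = N1 XOR N7 = F XOR T = T
N10 = N9 XNOR s = T XNOR F = F

N4 = T, N5 = T, N8 = T, N10 = F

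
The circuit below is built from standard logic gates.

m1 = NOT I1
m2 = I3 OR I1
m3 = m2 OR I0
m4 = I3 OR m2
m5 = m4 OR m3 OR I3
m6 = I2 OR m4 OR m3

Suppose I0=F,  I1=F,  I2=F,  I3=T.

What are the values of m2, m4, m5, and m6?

m2 = T; m4 = T; m5 = T; m6 = T

m2 = I3 OR I1 = T OR F = T
m3 = m2 OR I0 = T OR F = T
m4 = I3 OR m2 = T OR T = T
m5 = m4 OR m3 OR I3 = T OR T OR T = T
m6 = I2 OR m4 OR m3 = F OR T OR T = T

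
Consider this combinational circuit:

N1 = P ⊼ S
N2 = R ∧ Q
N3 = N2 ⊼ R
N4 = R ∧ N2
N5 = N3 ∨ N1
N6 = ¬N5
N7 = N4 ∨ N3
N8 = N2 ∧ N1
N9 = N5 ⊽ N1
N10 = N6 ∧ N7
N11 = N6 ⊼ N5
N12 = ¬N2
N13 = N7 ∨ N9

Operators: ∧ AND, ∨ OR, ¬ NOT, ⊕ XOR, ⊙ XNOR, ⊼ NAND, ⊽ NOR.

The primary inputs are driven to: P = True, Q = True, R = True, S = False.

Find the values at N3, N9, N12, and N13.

N3 = False; N9 = False; N12 = False; N13 = True

N1 = P NAND S = True NAND False = True
N2 = R AND Q = True AND True = True
N3 = N2 NAND R = True NAND True = False
N4 = R AND N2 = True AND True = True
N5 = N3 OR N1 = False OR True = True
N7 = N4 OR N3 = True OR False = True
N9 = N5 NOR N1 = True NOR True = False
N12 = NOT N2 = NOT True = False
N13 = N7 OR N9 = True OR False = True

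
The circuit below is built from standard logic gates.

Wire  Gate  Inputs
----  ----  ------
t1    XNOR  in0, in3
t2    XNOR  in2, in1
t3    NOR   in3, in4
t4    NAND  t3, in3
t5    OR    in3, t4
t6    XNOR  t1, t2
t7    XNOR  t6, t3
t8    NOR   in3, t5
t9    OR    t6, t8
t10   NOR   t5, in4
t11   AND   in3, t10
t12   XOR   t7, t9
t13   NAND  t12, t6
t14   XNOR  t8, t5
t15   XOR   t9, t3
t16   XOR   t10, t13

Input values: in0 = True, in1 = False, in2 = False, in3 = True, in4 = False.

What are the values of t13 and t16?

t1 = in0 XNOR in3 = True XNOR True = True
t2 = in2 XNOR in1 = False XNOR False = True
t3 = in3 NOR in4 = True NOR False = False
t4 = t3 NAND in3 = False NAND True = True
t5 = in3 OR t4 = True OR True = True
t6 = t1 XNOR t2 = True XNOR True = True
t7 = t6 XNOR t3 = True XNOR False = False
t8 = in3 NOR t5 = True NOR True = False
t9 = t6 OR t8 = True OR False = True
t10 = t5 NOR in4 = True NOR False = False
t12 = t7 XOR t9 = False XOR True = True
t13 = t12 NAND t6 = True NAND True = False
t16 = t10 XOR t13 = False XOR False = False

t13 = False, t16 = False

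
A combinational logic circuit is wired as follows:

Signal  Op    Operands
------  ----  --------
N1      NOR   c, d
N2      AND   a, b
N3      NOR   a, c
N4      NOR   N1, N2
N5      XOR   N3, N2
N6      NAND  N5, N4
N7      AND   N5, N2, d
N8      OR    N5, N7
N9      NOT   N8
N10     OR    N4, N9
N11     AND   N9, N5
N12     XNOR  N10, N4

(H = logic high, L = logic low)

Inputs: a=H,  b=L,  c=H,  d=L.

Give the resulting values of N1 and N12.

N1 = c NOR d = H NOR L = L
N2 = a AND b = H AND L = L
N3 = a NOR c = H NOR H = L
N4 = N1 NOR N2 = L NOR L = H
N5 = N3 XOR N2 = L XOR L = L
N7 = N5 AND N2 AND d = L AND L AND L = L
N8 = N5 OR N7 = L OR L = L
N9 = NOT N8 = NOT L = H
N10 = N4 OR N9 = H OR H = H
N12 = N10 XNOR N4 = H XNOR H = H

N1 = L  N12 = H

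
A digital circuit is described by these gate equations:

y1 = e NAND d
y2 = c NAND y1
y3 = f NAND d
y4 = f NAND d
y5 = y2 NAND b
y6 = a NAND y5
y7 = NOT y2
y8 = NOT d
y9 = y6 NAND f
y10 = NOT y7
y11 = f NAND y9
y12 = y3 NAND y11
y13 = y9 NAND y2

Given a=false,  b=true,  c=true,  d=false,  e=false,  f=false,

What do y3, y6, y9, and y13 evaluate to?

y3 = true  y6 = true  y9 = true  y13 = true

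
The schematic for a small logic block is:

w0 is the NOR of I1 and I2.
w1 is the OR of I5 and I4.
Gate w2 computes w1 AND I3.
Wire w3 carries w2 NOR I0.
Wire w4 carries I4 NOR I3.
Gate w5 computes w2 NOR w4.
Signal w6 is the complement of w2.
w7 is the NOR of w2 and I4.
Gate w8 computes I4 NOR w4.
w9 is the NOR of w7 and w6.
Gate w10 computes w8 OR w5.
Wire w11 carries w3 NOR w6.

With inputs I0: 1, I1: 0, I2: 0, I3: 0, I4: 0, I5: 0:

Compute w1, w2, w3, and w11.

w1 = I5 OR I4 = 0 OR 0 = 0
w2 = w1 AND I3 = 0 AND 0 = 0
w3 = w2 NOR I0 = 0 NOR 1 = 0
w6 = NOT w2 = NOT 0 = 1
w11 = w3 NOR w6 = 0 NOR 1 = 0

w1 = 0, w2 = 0, w3 = 0, w11 = 0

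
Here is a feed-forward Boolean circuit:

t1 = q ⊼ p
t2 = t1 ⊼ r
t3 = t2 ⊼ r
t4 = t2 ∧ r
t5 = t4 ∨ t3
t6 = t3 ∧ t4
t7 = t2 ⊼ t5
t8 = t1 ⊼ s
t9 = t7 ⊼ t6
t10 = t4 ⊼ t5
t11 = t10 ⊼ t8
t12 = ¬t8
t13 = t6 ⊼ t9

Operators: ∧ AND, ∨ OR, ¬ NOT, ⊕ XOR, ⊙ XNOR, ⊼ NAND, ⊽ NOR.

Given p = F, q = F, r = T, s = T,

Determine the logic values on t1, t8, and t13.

t1 = q NAND p = F NAND F = T
t2 = t1 NAND r = T NAND T = F
t3 = t2 NAND r = F NAND T = T
t4 = t2 AND r = F AND T = F
t5 = t4 OR t3 = F OR T = T
t6 = t3 AND t4 = T AND F = F
t7 = t2 NAND t5 = F NAND T = T
t8 = t1 NAND s = T NAND T = F
t9 = t7 NAND t6 = T NAND F = T
t13 = t6 NAND t9 = F NAND T = T

t1 = T, t8 = F, t13 = T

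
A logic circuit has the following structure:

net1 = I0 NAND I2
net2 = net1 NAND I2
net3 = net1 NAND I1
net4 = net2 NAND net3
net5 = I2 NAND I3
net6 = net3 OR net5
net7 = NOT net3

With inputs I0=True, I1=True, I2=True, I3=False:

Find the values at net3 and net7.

net3 = True, net7 = False

net1 = I0 NAND I2 = True NAND True = False
net3 = net1 NAND I1 = False NAND True = True
net7 = NOT net3 = NOT True = False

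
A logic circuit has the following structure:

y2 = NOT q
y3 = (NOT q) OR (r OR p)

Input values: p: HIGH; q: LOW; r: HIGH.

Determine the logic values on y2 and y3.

y2 = NOT LOW = HIGH
y3 = (NOT LOW) OR (HIGH OR HIGH) = HIGH

y2 = HIGH, y3 = HIGH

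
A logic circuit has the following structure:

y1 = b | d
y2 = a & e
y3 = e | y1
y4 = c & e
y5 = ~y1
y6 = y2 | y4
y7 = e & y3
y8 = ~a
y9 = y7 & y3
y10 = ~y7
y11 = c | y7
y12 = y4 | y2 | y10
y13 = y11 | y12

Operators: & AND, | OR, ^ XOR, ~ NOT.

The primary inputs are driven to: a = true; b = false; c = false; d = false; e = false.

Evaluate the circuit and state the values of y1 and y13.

y1 = b OR d = false OR false = false
y2 = a AND e = true AND false = false
y3 = e OR y1 = false OR false = false
y4 = c AND e = false AND false = false
y7 = e AND y3 = false AND false = false
y10 = NOT y7 = NOT false = true
y11 = c OR y7 = false OR false = false
y12 = y4 OR y2 OR y10 = false OR false OR true = true
y13 = y11 OR y12 = false OR true = true

y1 = false, y13 = true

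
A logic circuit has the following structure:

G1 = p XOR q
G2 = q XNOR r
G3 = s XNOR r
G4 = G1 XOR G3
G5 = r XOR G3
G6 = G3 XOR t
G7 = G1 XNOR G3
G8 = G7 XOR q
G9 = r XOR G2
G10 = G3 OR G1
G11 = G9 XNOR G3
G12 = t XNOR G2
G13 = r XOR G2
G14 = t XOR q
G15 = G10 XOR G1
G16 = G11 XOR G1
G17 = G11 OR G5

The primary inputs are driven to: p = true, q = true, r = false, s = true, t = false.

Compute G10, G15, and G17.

G10 = false, G15 = false, G17 = true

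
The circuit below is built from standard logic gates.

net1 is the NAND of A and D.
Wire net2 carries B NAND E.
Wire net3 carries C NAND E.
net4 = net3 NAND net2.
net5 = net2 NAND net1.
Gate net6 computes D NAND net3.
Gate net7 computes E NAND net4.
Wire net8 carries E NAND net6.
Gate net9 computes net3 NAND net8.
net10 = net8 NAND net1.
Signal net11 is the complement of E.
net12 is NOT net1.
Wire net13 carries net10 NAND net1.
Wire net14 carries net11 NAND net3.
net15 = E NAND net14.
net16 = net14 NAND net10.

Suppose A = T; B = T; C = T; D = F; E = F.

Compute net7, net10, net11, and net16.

net1 = A NAND D = T NAND F = T
net2 = B NAND E = T NAND F = T
net3 = C NAND E = T NAND F = T
net4 = net3 NAND net2 = T NAND T = F
net6 = D NAND net3 = F NAND T = T
net7 = E NAND net4 = F NAND F = T
net8 = E NAND net6 = F NAND T = T
net10 = net8 NAND net1 = T NAND T = F
net11 = NOT E = NOT F = T
net14 = net11 NAND net3 = T NAND T = F
net16 = net14 NAND net10 = F NAND F = T

net7 = T, net10 = F, net11 = T, net16 = T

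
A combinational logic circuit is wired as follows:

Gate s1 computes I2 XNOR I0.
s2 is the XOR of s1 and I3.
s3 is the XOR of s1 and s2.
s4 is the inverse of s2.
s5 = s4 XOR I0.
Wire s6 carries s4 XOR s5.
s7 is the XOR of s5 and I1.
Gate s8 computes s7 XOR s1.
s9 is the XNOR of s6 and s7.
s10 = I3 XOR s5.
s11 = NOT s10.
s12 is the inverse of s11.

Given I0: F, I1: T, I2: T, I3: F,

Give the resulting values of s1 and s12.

s1 = I2 XNOR I0 = T XNOR F = F
s2 = s1 XOR I3 = F XOR F = F
s4 = NOT s2 = NOT F = T
s5 = s4 XOR I0 = T XOR F = T
s10 = I3 XOR s5 = F XOR T = T
s11 = NOT s10 = NOT T = F
s12 = NOT s11 = NOT F = T

s1 = F, s12 = T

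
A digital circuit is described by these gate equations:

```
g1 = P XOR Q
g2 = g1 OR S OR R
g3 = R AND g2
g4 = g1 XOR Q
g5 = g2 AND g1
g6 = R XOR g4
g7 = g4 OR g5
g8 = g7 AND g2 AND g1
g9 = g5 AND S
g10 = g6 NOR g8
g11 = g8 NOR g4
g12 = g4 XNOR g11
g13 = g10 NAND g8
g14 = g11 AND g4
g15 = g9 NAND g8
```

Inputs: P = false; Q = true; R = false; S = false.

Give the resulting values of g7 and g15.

g7 = true  g15 = true

g1 = P XOR Q = false XOR true = true
g2 = g1 OR S OR R = true OR false OR false = true
g4 = g1 XOR Q = true XOR true = false
g5 = g2 AND g1 = true AND true = true
g7 = g4 OR g5 = false OR true = true
g8 = g7 AND g2 AND g1 = true AND true AND true = true
g9 = g5 AND S = true AND false = false
g15 = g9 NAND g8 = false NAND true = true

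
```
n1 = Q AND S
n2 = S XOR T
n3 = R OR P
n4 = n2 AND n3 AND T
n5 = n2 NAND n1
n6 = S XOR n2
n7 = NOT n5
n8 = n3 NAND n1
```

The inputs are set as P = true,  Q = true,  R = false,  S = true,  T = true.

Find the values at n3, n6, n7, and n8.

n1 = Q AND S = true AND true = true
n2 = S XOR T = true XOR true = false
n3 = R OR P = false OR true = true
n5 = n2 NAND n1 = false NAND true = true
n6 = S XOR n2 = true XOR false = true
n7 = NOT n5 = NOT true = false
n8 = n3 NAND n1 = true NAND true = false

n3 = true  n6 = true  n7 = false  n8 = false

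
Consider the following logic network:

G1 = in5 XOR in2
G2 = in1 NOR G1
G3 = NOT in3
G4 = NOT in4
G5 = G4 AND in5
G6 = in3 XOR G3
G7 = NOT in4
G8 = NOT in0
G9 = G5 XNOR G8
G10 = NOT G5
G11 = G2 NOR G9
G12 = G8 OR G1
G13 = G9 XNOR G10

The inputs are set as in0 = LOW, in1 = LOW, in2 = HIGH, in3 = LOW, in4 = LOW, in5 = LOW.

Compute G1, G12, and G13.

G1 = HIGH; G12 = HIGH; G13 = LOW

G1 = in5 XOR in2 = LOW XOR HIGH = HIGH
G4 = NOT in4 = NOT LOW = HIGH
G5 = G4 AND in5 = HIGH AND LOW = LOW
G8 = NOT in0 = NOT LOW = HIGH
G9 = G5 XNOR G8 = LOW XNOR HIGH = LOW
G10 = NOT G5 = NOT LOW = HIGH
G12 = G8 OR G1 = HIGH OR HIGH = HIGH
G13 = G9 XNOR G10 = LOW XNOR HIGH = LOW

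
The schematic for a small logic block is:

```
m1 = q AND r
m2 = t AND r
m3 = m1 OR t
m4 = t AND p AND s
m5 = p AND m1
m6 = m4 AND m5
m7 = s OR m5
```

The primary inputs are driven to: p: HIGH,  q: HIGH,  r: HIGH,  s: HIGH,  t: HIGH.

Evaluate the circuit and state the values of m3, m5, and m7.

m3 = HIGH, m5 = HIGH, m7 = HIGH

m1 = q AND r = HIGH AND HIGH = HIGH
m3 = m1 OR t = HIGH OR HIGH = HIGH
m5 = p AND m1 = HIGH AND HIGH = HIGH
m7 = s OR m5 = HIGH OR HIGH = HIGH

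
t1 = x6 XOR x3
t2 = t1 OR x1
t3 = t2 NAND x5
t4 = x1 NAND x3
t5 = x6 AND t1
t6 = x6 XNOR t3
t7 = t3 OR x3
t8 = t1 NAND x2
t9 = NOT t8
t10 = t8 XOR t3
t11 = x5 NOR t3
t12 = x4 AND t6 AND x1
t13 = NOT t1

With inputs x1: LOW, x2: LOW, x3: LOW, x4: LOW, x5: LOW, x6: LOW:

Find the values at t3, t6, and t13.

t3 = HIGH, t6 = LOW, t13 = HIGH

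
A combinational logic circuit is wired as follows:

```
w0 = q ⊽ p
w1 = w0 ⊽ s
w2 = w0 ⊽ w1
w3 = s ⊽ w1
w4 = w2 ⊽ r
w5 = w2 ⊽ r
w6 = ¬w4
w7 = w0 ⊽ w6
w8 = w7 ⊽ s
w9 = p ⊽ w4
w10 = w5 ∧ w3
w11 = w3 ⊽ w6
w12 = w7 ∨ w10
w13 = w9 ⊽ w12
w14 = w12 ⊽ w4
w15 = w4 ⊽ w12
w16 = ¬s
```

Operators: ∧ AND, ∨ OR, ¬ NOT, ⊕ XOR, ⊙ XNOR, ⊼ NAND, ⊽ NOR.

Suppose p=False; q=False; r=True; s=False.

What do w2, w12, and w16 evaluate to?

w2 = False  w12 = False  w16 = True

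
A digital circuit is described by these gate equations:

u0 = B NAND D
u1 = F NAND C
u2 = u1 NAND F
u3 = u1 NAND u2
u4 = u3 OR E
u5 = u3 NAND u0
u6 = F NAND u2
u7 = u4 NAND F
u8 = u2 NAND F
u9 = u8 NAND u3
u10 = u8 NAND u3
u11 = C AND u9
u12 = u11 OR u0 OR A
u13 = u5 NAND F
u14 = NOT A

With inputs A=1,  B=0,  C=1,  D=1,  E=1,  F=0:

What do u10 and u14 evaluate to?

u1 = F NAND C = 0 NAND 1 = 1
u2 = u1 NAND F = 1 NAND 0 = 1
u3 = u1 NAND u2 = 1 NAND 1 = 0
u8 = u2 NAND F = 1 NAND 0 = 1
u10 = u8 NAND u3 = 1 NAND 0 = 1
u14 = NOT A = NOT 1 = 0

u10 = 1  u14 = 0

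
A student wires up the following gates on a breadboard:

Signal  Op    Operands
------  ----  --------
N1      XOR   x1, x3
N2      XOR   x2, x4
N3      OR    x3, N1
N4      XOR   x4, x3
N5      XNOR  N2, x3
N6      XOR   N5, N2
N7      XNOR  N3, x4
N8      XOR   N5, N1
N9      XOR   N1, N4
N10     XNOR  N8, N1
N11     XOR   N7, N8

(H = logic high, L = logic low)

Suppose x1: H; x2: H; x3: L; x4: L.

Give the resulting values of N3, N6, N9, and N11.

N1 = x1 XOR x3 = H XOR L = H
N2 = x2 XOR x4 = H XOR L = H
N3 = x3 OR N1 = L OR H = H
N4 = x4 XOR x3 = L XOR L = L
N5 = N2 XNOR x3 = H XNOR L = L
N6 = N5 XOR N2 = L XOR H = H
N7 = N3 XNOR x4 = H XNOR L = L
N8 = N5 XOR N1 = L XOR H = H
N9 = N1 XOR N4 = H XOR L = H
N11 = N7 XOR N8 = L XOR H = H

N3 = H; N6 = H; N9 = H; N11 = H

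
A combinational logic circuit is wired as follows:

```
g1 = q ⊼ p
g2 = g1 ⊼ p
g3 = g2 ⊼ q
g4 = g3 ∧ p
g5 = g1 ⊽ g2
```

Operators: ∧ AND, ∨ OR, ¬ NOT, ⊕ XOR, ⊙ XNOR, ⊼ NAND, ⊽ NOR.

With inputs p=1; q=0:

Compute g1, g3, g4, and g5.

g1 = 1  g3 = 1  g4 = 1  g5 = 0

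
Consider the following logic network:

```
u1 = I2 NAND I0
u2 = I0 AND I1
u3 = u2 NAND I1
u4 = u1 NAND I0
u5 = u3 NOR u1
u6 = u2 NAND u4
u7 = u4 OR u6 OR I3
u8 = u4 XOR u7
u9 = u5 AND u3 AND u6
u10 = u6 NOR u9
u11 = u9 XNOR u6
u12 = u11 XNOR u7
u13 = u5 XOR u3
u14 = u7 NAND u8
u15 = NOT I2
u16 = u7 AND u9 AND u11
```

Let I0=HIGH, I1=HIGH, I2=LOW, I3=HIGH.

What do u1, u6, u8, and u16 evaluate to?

u1 = HIGH; u6 = HIGH; u8 = HIGH; u16 = LOW

u1 = I2 NAND I0 = LOW NAND HIGH = HIGH
u2 = I0 AND I1 = HIGH AND HIGH = HIGH
u3 = u2 NAND I1 = HIGH NAND HIGH = LOW
u4 = u1 NAND I0 = HIGH NAND HIGH = LOW
u5 = u3 NOR u1 = LOW NOR HIGH = LOW
u6 = u2 NAND u4 = HIGH NAND LOW = HIGH
u7 = u4 OR u6 OR I3 = LOW OR HIGH OR HIGH = HIGH
u8 = u4 XOR u7 = LOW XOR HIGH = HIGH
u9 = u5 AND u3 AND u6 = LOW AND LOW AND HIGH = LOW
u11 = u9 XNOR u6 = LOW XNOR HIGH = LOW
u16 = u7 AND u9 AND u11 = HIGH AND LOW AND LOW = LOW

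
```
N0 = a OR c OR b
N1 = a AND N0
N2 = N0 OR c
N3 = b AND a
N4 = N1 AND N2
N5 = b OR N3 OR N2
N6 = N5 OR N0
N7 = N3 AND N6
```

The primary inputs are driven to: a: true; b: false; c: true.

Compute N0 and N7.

N0 = true  N7 = false

N0 = a OR c OR b = true OR true OR false = true
N2 = N0 OR c = true OR true = true
N3 = b AND a = false AND true = false
N5 = b OR N3 OR N2 = false OR false OR true = true
N6 = N5 OR N0 = true OR true = true
N7 = N3 AND N6 = false AND true = false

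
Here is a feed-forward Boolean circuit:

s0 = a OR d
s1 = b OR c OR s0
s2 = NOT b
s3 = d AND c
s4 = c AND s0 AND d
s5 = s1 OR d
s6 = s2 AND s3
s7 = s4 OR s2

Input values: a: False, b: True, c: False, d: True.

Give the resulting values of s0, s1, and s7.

s0 = a OR d = False OR True = True
s1 = b OR c OR s0 = True OR False OR True = True
s2 = NOT b = NOT True = False
s4 = c AND s0 AND d = False AND True AND True = False
s7 = s4 OR s2 = False OR False = False

s0 = True, s1 = True, s7 = False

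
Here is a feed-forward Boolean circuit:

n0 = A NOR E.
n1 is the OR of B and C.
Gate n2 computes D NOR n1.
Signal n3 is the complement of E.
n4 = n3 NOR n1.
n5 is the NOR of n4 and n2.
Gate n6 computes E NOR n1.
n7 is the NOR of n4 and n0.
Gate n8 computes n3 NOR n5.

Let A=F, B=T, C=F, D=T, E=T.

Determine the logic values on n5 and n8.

n1 = B OR C = T OR F = T
n2 = D NOR n1 = T NOR T = F
n3 = NOT E = NOT T = F
n4 = n3 NOR n1 = F NOR T = F
n5 = n4 NOR n2 = F NOR F = T
n8 = n3 NOR n5 = F NOR T = F

n5 = T, n8 = F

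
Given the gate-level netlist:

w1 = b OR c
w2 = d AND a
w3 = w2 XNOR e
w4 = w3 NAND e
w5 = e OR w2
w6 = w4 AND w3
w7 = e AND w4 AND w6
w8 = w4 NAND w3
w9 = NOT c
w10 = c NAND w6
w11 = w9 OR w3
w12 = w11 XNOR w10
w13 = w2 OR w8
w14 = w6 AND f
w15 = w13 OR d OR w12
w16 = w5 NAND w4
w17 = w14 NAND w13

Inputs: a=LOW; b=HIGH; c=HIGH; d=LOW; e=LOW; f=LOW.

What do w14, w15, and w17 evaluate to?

w14 = LOW  w15 = LOW  w17 = HIGH

w2 = d AND a = LOW AND LOW = LOW
w3 = w2 XNOR e = LOW XNOR LOW = HIGH
w4 = w3 NAND e = HIGH NAND LOW = HIGH
w6 = w4 AND w3 = HIGH AND HIGH = HIGH
w8 = w4 NAND w3 = HIGH NAND HIGH = LOW
w9 = NOT c = NOT HIGH = LOW
w10 = c NAND w6 = HIGH NAND HIGH = LOW
w11 = w9 OR w3 = LOW OR HIGH = HIGH
w12 = w11 XNOR w10 = HIGH XNOR LOW = LOW
w13 = w2 OR w8 = LOW OR LOW = LOW
w14 = w6 AND f = HIGH AND LOW = LOW
w15 = w13 OR d OR w12 = LOW OR LOW OR LOW = LOW
w17 = w14 NAND w13 = LOW NAND LOW = HIGH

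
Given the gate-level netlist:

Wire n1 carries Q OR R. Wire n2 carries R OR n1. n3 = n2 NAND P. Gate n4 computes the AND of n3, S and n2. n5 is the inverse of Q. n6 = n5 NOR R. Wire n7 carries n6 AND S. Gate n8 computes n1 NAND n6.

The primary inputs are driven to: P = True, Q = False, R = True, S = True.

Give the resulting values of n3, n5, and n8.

n1 = Q OR R = False OR True = True
n2 = R OR n1 = True OR True = True
n3 = n2 NAND P = True NAND True = False
n5 = NOT Q = NOT False = True
n6 = n5 NOR R = True NOR True = False
n8 = n1 NAND n6 = True NAND False = True

n3 = False; n5 = True; n8 = True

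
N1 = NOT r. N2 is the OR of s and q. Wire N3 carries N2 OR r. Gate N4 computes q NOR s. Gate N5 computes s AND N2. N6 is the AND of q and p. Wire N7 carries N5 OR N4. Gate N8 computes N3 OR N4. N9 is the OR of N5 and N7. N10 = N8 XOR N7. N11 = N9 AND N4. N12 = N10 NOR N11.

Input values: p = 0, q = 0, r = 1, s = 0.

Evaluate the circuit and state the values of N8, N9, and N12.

N8 = 1; N9 = 1; N12 = 0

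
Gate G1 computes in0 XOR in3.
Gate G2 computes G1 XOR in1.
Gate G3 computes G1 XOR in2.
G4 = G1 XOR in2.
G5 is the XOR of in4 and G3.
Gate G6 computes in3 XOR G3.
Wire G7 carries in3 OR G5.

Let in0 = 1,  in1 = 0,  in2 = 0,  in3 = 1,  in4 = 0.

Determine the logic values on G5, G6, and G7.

G1 = in0 XOR in3 = 1 XOR 1 = 0
G3 = G1 XOR in2 = 0 XOR 0 = 0
G5 = in4 XOR G3 = 0 XOR 0 = 0
G6 = in3 XOR G3 = 1 XOR 0 = 1
G7 = in3 OR G5 = 1 OR 0 = 1

G5 = 0, G6 = 1, G7 = 1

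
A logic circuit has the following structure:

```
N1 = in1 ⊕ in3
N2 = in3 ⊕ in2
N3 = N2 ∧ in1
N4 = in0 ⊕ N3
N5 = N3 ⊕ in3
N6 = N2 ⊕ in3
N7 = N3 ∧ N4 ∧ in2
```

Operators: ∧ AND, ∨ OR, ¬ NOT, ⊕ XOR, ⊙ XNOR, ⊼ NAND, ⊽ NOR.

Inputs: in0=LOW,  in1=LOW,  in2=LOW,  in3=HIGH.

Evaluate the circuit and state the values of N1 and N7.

N1 = HIGH  N7 = LOW

N1 = in1 XOR in3 = LOW XOR HIGH = HIGH
N2 = in3 XOR in2 = HIGH XOR LOW = HIGH
N3 = N2 AND in1 = HIGH AND LOW = LOW
N4 = in0 XOR N3 = LOW XOR LOW = LOW
N7 = N3 AND N4 AND in2 = LOW AND LOW AND LOW = LOW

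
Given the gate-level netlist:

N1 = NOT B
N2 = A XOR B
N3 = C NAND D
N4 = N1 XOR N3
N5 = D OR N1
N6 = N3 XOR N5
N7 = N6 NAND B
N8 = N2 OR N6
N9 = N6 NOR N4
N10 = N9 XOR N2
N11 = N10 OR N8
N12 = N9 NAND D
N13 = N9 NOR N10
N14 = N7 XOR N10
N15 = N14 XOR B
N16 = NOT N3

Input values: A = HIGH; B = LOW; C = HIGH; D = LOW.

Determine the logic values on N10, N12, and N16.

N10 = LOW; N12 = HIGH; N16 = LOW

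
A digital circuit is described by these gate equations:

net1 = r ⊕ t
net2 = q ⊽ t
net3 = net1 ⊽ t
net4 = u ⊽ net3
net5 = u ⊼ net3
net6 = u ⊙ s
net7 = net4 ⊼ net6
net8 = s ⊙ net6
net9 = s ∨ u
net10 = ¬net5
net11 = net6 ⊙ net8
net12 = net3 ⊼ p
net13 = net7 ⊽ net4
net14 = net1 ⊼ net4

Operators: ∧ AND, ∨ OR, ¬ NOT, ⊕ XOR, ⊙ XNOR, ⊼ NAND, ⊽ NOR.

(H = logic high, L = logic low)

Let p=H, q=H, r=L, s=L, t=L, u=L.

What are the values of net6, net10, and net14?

net6 = H, net10 = L, net14 = H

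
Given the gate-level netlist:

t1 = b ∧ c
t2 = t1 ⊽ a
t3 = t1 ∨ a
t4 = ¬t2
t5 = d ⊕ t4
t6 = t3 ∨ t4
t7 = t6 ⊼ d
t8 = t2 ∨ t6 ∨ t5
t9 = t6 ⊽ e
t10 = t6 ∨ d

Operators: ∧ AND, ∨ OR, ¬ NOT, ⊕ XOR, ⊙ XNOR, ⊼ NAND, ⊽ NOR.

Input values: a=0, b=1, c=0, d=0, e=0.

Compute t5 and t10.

t5 = 0, t10 = 0

t1 = b AND c = 1 AND 0 = 0
t2 = t1 NOR a = 0 NOR 0 = 1
t3 = t1 OR a = 0 OR 0 = 0
t4 = NOT t2 = NOT 1 = 0
t5 = d XOR t4 = 0 XOR 0 = 0
t6 = t3 OR t4 = 0 OR 0 = 0
t10 = t6 OR d = 0 OR 0 = 0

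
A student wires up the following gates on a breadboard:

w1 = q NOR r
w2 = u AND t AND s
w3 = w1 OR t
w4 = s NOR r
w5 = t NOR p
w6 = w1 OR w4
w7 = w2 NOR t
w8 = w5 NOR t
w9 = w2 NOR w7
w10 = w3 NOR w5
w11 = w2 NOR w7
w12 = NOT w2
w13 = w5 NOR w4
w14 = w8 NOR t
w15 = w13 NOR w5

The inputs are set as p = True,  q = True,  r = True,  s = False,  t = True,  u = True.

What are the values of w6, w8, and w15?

w6 = False  w8 = False  w15 = False

w1 = q NOR r = True NOR True = False
w4 = s NOR r = False NOR True = False
w5 = t NOR p = True NOR True = False
w6 = w1 OR w4 = False OR False = False
w8 = w5 NOR t = False NOR True = False
w13 = w5 NOR w4 = False NOR False = True
w15 = w13 NOR w5 = True NOR False = False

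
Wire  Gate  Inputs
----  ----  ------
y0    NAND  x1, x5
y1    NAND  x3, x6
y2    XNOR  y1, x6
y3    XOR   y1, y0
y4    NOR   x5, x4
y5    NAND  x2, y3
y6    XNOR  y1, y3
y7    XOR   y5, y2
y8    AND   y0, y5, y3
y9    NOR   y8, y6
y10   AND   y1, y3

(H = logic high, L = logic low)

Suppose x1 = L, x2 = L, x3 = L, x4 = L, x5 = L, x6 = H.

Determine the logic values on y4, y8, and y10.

y4 = H; y8 = L; y10 = L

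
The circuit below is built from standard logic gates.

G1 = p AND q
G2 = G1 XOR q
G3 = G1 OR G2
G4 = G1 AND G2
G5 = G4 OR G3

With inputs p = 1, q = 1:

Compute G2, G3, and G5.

G2 = 0; G3 = 1; G5 = 1

G1 = p AND q = 1 AND 1 = 1
G2 = G1 XOR q = 1 XOR 1 = 0
G3 = G1 OR G2 = 1 OR 0 = 1
G4 = G1 AND G2 = 1 AND 0 = 0
G5 = G4 OR G3 = 0 OR 1 = 1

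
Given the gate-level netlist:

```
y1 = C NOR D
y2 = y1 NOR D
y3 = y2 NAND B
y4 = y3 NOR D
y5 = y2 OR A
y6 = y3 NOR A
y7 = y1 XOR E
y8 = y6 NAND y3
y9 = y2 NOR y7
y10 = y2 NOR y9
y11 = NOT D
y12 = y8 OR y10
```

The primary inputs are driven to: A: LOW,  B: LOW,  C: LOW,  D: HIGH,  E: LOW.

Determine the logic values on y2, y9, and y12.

y2 = LOW; y9 = HIGH; y12 = HIGH

y1 = C NOR D = LOW NOR HIGH = LOW
y2 = y1 NOR D = LOW NOR HIGH = LOW
y3 = y2 NAND B = LOW NAND LOW = HIGH
y6 = y3 NOR A = HIGH NOR LOW = LOW
y7 = y1 XOR E = LOW XOR LOW = LOW
y8 = y6 NAND y3 = LOW NAND HIGH = HIGH
y9 = y2 NOR y7 = LOW NOR LOW = HIGH
y10 = y2 NOR y9 = LOW NOR HIGH = LOW
y12 = y8 OR y10 = HIGH OR LOW = HIGH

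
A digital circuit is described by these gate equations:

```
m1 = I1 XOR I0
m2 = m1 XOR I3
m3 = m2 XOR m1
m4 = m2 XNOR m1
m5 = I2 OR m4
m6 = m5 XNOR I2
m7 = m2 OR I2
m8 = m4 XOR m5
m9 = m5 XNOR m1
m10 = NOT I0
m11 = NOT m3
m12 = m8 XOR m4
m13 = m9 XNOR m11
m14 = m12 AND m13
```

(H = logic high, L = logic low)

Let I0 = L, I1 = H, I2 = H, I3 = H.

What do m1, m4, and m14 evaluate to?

m1 = I1 XOR I0 = H XOR L = H
m2 = m1 XOR I3 = H XOR H = L
m3 = m2 XOR m1 = L XOR H = H
m4 = m2 XNOR m1 = L XNOR H = L
m5 = I2 OR m4 = H OR L = H
m8 = m4 XOR m5 = L XOR H = H
m9 = m5 XNOR m1 = H XNOR H = H
m11 = NOT m3 = NOT H = L
m12 = m8 XOR m4 = H XOR L = H
m13 = m9 XNOR m11 = H XNOR L = L
m14 = m12 AND m13 = H AND L = L

m1 = H; m4 = L; m14 = L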